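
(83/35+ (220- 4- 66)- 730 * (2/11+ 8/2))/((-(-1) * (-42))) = 1116637/16170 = 69.06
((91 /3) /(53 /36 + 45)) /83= 156 /19837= 0.01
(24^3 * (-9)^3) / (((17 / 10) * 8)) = -741007.06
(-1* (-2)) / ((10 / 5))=1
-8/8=-1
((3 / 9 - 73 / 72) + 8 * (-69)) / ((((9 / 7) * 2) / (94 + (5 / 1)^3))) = -20334223 / 432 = -47069.96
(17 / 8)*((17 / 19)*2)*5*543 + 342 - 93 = 803559 / 76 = 10573.14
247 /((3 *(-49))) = -247 /147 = -1.68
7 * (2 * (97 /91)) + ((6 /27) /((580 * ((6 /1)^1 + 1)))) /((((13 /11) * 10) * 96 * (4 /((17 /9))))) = 122493772987 /8208345600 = 14.92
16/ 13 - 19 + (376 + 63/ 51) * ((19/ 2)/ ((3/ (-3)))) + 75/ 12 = -3178205/ 884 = -3595.25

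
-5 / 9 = -0.56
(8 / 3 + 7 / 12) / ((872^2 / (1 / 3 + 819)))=15977 / 4562304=0.00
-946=-946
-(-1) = 1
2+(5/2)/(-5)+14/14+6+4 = 25/2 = 12.50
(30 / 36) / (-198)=-5 / 1188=-0.00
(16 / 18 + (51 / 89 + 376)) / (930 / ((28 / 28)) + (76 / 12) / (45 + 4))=14815003 / 36506643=0.41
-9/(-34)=9/34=0.26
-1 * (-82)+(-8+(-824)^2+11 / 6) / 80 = 8569.12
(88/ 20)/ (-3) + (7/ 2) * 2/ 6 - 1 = -13/ 10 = -1.30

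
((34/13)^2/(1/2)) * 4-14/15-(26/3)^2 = -162158/7605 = -21.32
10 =10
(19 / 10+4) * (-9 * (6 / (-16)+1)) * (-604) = 80181 / 4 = 20045.25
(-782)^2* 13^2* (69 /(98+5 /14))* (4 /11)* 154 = 109621360576 /27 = 4060050391.70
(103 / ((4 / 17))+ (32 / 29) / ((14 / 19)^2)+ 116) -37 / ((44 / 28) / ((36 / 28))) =32856965 / 62524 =525.51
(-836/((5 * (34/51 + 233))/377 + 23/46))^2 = 3576002025024/66275881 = 53956.31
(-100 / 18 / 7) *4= -200 / 63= -3.17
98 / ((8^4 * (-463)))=-49 / 948224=-0.00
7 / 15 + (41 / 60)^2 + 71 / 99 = 65371 / 39600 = 1.65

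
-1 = -1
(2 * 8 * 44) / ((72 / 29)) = 2552 / 9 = 283.56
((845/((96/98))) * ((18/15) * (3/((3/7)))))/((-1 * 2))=-57967/16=-3622.94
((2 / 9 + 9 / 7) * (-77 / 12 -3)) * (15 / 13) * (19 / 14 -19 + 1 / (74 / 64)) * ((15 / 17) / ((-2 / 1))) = -777482375 / 6410768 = -121.28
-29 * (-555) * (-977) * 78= -1226535570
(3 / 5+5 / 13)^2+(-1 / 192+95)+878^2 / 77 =631335258739 / 62462400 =10107.44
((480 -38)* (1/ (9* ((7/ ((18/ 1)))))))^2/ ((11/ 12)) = 9377472/ 539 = 17397.91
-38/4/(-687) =19/1374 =0.01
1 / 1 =1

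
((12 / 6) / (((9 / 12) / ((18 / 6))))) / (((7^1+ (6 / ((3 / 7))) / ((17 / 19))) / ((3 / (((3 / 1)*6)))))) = 68 / 1155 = 0.06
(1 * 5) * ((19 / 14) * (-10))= -475 / 7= -67.86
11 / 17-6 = -91 / 17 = -5.35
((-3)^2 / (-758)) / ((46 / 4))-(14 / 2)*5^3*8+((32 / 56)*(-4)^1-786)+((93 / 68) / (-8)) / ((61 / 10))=-7885102091483 / 1012427248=-7788.31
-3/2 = -1.50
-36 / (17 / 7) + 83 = 1159 / 17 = 68.18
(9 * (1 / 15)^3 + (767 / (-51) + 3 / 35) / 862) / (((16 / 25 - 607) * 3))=282361 / 34987047795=0.00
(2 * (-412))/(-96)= 103/12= 8.58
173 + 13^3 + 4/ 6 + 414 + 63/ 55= 459659/ 165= 2785.81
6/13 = 0.46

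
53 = 53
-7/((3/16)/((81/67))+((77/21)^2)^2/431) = -558576/45841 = -12.19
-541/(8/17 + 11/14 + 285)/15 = -128758/1021935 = -0.13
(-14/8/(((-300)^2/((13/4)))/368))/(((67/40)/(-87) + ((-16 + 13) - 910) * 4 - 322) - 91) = 60697/10609700250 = 0.00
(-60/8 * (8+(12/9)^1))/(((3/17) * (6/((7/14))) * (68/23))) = -805/72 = -11.18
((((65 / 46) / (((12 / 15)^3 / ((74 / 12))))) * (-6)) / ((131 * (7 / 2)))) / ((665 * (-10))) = 12025 / 359053184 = 0.00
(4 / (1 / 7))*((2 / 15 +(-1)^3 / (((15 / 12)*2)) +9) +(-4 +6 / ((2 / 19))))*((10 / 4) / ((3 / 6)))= 25928 / 3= 8642.67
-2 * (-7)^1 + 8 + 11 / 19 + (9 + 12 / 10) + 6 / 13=41052 / 1235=33.24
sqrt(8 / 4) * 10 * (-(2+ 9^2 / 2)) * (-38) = 16150 * sqrt(2) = 22839.55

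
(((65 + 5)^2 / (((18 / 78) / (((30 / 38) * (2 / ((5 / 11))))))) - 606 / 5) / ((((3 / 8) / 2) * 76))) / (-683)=-27981944 / 3698445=-7.57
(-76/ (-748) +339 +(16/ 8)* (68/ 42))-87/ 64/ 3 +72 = 104021285/ 251328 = 413.89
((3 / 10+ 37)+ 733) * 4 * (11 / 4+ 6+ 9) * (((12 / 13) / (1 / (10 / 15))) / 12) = 546913 / 195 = 2804.68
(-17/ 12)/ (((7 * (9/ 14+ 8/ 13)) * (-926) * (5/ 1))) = 0.00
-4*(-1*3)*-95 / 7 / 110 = -114 / 77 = -1.48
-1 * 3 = -3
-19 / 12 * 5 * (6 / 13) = -95 / 26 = -3.65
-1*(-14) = 14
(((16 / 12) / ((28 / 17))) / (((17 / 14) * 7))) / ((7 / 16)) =32 / 147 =0.22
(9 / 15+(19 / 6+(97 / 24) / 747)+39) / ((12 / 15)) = 3834089 / 71712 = 53.47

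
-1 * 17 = -17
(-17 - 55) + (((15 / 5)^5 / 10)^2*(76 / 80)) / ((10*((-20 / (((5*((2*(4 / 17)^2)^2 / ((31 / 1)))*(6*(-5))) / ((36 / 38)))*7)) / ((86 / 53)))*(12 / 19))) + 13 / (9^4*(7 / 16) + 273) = -11877383557720036 / 172543288147125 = -68.84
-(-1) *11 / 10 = 11 / 10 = 1.10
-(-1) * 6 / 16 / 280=3 / 2240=0.00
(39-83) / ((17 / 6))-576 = -591.53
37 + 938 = 975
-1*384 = -384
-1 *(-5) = 5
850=850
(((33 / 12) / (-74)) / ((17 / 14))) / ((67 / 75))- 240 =-40463055 / 168572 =-240.03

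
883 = 883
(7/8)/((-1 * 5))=-7/40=-0.18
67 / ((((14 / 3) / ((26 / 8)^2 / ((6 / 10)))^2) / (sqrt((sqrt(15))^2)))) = 47839675*sqrt(15) / 10752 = 17232.35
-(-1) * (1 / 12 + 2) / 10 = 5 / 24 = 0.21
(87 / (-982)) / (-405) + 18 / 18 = 132599 / 132570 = 1.00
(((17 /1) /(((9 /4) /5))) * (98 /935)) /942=196 /46629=0.00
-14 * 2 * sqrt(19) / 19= -28 * sqrt(19) / 19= -6.42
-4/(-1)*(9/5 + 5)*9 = 1224/5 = 244.80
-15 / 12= -5 / 4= -1.25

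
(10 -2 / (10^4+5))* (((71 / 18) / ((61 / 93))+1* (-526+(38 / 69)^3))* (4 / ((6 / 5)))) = -17326.96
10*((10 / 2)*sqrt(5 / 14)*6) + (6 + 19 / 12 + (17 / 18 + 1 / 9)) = 311 / 36 + 150*sqrt(70) / 7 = 187.92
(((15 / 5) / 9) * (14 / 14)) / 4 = 1 / 12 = 0.08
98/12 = 49/6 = 8.17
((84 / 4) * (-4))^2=7056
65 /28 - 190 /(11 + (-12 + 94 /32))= -83105 /868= -95.74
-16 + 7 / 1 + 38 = 29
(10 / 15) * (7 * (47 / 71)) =658 / 213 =3.09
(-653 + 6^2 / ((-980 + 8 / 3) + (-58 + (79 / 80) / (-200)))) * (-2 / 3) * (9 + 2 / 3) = 1882295504138 / 447266133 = 4208.45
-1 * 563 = -563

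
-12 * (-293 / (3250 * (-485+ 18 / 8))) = -7032 / 3137875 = -0.00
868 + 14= 882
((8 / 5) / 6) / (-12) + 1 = 44 / 45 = 0.98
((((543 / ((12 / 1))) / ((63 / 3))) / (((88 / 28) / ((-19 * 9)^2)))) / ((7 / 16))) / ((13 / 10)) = 35284140 / 1001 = 35248.89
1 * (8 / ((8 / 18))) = 18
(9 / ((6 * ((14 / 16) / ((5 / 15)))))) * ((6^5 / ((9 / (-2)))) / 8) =-864 / 7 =-123.43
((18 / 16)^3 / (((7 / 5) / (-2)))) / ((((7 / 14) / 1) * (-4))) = 3645 / 3584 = 1.02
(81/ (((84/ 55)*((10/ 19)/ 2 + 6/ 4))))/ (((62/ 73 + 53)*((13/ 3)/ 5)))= 30895425/ 47934614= 0.64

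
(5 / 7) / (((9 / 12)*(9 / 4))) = 80 / 189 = 0.42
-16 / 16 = -1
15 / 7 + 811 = 5692 / 7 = 813.14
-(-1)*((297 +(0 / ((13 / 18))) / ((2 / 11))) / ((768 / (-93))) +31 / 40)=-45043 / 1280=-35.19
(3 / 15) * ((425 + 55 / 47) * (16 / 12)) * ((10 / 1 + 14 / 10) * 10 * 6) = 3653472 / 47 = 77733.45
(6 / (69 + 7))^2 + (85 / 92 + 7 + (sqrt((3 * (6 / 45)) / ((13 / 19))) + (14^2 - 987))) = -6501829 / 8303 + sqrt(2470) / 65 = -782.31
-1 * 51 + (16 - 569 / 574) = -20659 / 574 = -35.99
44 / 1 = 44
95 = 95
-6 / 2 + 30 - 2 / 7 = 26.71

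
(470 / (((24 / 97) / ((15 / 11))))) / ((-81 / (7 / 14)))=-15.99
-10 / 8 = -5 / 4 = -1.25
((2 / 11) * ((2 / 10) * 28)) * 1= 56 / 55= 1.02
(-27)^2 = 729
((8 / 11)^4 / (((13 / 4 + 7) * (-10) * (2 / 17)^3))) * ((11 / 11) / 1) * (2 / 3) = -10061824 / 9004215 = -1.12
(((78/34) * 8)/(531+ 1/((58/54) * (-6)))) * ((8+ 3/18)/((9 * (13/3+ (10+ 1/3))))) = 36946/17272629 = 0.00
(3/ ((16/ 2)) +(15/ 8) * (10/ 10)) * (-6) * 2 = -27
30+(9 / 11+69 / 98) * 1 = 33981 / 1078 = 31.52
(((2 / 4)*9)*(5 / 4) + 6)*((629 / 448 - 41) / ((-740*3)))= 549909 / 2652160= 0.21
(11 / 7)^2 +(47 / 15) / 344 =626663 / 252840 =2.48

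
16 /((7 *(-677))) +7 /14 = 4707 /9478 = 0.50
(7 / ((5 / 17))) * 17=2023 / 5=404.60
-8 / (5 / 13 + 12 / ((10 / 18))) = -0.36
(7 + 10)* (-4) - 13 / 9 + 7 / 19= -11812 / 171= -69.08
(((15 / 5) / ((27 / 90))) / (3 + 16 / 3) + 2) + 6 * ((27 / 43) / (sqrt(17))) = 162 * sqrt(17) / 731 + 16 / 5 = 4.11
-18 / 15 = -6 / 5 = -1.20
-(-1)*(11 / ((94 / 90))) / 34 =495 / 1598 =0.31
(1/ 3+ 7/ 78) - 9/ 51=109/ 442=0.25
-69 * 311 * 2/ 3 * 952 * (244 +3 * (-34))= -1933942304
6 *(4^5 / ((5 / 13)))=79872 / 5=15974.40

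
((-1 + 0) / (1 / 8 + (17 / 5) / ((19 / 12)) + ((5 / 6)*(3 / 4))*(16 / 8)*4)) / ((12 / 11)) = -2090 / 16581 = -0.13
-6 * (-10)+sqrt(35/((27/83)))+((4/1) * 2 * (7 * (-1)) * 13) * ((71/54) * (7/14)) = -11302/27+sqrt(8715)/9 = -408.22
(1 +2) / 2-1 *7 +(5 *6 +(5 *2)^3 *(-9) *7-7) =-125965 / 2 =-62982.50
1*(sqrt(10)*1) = sqrt(10) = 3.16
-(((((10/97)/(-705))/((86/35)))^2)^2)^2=-0.00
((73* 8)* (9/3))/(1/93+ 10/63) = 3421656/331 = 10337.33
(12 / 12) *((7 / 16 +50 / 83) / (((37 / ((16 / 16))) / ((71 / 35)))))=98051 / 1719760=0.06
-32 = -32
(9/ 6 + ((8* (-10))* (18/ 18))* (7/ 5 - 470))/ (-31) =-1209.34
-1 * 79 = -79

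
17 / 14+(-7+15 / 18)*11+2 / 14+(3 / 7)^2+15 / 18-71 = -136.46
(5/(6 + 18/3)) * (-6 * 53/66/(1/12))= -265/11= -24.09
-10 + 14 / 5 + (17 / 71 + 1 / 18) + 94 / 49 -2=-2187587 / 313110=-6.99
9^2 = 81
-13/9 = -1.44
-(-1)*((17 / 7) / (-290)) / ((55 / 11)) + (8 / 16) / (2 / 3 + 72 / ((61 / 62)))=0.01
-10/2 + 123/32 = -37/32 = -1.16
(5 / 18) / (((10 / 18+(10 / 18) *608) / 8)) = 4 / 609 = 0.01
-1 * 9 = -9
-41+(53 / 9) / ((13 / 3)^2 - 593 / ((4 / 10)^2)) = -5442921 / 132749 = -41.00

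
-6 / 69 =-2 / 23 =-0.09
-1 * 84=-84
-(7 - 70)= 63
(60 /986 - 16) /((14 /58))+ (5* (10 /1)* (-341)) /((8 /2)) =-1030191 /238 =-4328.53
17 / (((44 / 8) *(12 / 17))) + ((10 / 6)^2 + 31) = 7555 / 198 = 38.16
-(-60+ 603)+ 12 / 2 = -537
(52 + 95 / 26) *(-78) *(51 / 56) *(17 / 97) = -3763647 / 5432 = -692.87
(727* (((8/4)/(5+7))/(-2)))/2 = -727/24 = -30.29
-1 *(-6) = 6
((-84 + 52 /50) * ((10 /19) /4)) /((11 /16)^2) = -265472 /11495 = -23.09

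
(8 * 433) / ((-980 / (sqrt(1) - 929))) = 803648 / 245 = 3280.20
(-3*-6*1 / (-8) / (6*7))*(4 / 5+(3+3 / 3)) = -9 / 35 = -0.26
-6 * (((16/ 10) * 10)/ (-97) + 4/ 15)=-296/ 485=-0.61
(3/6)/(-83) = -1/166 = -0.01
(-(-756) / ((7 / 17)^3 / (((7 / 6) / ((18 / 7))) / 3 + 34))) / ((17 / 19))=413319.15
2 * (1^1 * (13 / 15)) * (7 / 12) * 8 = 364 / 45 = 8.09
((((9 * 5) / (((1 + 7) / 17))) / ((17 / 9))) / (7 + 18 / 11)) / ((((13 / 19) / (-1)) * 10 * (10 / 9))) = -8019 / 10400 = -0.77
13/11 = 1.18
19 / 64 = 0.30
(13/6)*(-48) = -104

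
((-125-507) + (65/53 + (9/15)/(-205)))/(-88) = 17133467/2390300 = 7.17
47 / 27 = 1.74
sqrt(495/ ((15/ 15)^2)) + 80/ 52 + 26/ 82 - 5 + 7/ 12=-16381/ 6396 + 3*sqrt(55)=19.69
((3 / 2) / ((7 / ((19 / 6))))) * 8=5.43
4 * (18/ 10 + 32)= 676/ 5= 135.20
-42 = -42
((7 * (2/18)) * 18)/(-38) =-7/19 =-0.37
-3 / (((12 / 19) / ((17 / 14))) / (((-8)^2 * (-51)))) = 131784 / 7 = 18826.29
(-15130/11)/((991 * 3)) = -15130/32703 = -0.46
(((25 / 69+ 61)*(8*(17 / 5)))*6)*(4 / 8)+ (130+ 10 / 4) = 1182123 / 230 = 5139.67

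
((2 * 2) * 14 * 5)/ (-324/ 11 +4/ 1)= -11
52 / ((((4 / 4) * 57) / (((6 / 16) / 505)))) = 13 / 19190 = 0.00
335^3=37595375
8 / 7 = 1.14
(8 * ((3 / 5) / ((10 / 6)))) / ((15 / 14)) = 336 / 125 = 2.69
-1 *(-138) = 138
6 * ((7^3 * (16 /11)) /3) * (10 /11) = 109760 /121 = 907.11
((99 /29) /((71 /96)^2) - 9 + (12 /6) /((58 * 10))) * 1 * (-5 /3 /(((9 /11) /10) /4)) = 30558220 /136107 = 224.52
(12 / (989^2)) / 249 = 0.00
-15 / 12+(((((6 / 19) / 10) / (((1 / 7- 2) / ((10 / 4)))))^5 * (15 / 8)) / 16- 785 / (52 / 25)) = -1425893491858161355 / 3765691293724672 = -378.65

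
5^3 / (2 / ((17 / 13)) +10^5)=0.00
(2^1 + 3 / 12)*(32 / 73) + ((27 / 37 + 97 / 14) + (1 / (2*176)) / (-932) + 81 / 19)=1521197469951 / 117851414912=12.91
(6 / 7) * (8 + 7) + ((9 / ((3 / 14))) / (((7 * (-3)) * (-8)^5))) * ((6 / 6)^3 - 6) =1474525 / 114688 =12.86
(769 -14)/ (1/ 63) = 47565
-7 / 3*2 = -4.67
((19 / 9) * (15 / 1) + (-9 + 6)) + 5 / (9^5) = 1692743 / 59049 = 28.67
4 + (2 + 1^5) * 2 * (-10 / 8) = -7 / 2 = -3.50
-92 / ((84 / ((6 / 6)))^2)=-23 / 1764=-0.01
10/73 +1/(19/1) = 0.19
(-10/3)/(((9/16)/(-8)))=1280/27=47.41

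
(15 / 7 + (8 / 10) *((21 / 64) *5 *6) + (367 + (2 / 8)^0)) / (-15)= -21169 / 840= -25.20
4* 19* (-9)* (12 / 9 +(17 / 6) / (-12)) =-750.50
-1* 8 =-8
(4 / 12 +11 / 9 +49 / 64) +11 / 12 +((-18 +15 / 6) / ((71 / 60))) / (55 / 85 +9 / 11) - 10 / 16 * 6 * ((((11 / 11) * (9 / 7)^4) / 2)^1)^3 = -1183904901290250715 / 77549299547977152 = -15.27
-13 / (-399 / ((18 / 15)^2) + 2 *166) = -156 / 659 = -0.24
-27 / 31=-0.87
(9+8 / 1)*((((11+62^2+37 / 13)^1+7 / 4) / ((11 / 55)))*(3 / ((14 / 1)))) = 51178245 / 728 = 70299.79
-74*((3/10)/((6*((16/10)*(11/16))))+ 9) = -7363/11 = -669.36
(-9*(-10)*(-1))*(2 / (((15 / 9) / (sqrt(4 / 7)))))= -216*sqrt(7) / 7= -81.64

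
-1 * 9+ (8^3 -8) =495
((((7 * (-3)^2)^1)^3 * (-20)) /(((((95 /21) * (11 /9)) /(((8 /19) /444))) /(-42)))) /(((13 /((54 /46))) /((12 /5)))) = 1714930346304 /219655865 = 7807.35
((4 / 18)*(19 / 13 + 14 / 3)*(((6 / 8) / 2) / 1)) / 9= 239 / 4212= 0.06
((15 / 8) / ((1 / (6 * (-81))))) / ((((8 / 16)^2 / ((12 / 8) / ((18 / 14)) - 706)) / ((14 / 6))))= 5994607.50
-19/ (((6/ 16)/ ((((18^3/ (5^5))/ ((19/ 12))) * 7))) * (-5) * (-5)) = -1306368/ 78125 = -16.72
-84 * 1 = -84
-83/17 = -4.88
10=10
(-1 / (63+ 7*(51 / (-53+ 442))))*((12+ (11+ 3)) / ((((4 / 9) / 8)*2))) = -15171 / 4144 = -3.66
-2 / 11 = -0.18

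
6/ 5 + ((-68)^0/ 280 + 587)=164697/ 280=588.20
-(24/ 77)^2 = -576/ 5929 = -0.10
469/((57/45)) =370.26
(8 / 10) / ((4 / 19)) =19 / 5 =3.80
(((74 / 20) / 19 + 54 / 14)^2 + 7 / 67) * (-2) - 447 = -28446543857 / 59258150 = -480.04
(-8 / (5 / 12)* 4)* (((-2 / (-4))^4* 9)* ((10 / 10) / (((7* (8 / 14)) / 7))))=-378 / 5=-75.60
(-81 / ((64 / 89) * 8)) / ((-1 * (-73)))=-7209 / 37376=-0.19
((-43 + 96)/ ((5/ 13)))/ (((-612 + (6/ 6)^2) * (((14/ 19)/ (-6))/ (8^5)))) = 98992128/ 1645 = 60177.59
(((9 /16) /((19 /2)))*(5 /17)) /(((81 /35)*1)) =0.01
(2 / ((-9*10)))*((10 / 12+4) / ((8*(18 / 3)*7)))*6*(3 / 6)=-29 / 30240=-0.00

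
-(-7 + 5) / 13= 2 / 13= 0.15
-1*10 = -10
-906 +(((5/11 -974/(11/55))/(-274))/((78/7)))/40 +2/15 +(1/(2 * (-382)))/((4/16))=-1626967516171/1796102880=-905.83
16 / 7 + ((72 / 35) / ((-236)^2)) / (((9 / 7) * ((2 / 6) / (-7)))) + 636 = 638.29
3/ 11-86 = -943/ 11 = -85.73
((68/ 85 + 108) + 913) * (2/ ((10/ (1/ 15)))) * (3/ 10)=4.09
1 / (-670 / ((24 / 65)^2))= -0.00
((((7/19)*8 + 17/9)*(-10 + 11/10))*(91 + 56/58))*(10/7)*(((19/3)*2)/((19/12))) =-74780648/1653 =-45239.35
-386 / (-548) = 193 / 274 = 0.70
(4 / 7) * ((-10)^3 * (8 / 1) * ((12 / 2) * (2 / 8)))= -6857.14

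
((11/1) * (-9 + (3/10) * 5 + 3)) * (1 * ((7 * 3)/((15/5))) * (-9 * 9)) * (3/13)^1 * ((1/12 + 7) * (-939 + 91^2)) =17515460655/52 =336835781.83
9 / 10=0.90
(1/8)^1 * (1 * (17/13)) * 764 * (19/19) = 3247/26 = 124.88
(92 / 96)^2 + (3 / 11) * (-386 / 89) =-0.26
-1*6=-6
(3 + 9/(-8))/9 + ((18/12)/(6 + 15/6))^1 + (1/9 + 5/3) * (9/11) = 8255/4488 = 1.84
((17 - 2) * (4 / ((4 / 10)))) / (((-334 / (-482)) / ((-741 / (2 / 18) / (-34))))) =120542175 / 2839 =42459.38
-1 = -1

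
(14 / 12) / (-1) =-1.17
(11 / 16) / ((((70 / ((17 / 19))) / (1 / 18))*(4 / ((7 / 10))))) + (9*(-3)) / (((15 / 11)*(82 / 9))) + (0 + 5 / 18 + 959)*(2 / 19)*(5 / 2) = 1182067873 / 4723200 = 250.27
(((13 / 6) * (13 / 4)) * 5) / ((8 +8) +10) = 65 / 48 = 1.35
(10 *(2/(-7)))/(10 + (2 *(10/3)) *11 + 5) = -12/371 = -0.03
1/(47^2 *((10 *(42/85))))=17/185556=0.00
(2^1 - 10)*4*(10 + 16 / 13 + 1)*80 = -407040 / 13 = -31310.77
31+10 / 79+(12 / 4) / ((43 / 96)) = 128489 / 3397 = 37.82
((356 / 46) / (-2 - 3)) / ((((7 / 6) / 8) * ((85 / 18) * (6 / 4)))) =-102528 / 68425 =-1.50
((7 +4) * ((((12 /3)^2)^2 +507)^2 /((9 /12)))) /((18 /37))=473885566 /27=17551317.26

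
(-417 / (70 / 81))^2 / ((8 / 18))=523876.10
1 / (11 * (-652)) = -1 / 7172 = -0.00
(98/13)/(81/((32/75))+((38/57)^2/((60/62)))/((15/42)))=2116800/53669213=0.04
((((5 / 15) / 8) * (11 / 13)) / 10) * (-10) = -11 / 312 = -0.04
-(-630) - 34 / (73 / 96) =42726 / 73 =585.29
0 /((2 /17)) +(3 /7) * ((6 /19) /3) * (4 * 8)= 192 /133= 1.44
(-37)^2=1369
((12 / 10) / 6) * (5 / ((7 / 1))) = 1 / 7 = 0.14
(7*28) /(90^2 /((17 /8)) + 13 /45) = 21420 /416603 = 0.05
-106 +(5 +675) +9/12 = 2299/4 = 574.75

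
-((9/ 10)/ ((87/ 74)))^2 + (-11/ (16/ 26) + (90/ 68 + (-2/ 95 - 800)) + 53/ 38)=-44319305349/ 54328600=-815.76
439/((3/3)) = 439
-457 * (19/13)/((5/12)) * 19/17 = -1979724/1105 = -1791.61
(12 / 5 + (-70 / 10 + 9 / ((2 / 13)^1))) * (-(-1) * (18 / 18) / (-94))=-539 / 940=-0.57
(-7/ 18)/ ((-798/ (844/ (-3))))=-211/ 1539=-0.14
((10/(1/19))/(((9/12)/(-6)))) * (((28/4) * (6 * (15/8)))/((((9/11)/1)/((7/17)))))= -1024100/17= -60241.18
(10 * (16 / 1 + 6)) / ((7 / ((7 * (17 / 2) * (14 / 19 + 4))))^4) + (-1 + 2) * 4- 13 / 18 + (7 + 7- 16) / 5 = 6781268386128139 / 11728890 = 578167958.45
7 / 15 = 0.47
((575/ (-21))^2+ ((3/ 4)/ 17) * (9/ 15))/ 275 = 2.73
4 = 4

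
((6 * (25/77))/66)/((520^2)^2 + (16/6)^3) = 675/1672093463473664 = 0.00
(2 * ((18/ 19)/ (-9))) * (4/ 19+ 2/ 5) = -232/ 1805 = -0.13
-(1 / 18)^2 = -1 / 324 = -0.00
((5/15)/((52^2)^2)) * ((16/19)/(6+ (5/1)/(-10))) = 1/143261976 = 0.00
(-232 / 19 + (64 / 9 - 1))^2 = 1087849 / 29241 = 37.20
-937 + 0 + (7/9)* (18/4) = -1867/2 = -933.50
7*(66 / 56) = 33 / 4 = 8.25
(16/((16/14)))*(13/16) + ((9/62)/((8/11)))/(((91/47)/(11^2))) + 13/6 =3522689/135408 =26.02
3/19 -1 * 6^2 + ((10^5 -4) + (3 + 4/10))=9496538/95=99963.56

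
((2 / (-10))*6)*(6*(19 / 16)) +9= 9 / 20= 0.45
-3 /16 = -0.19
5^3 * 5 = 625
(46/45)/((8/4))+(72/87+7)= 10882/1305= 8.34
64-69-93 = -98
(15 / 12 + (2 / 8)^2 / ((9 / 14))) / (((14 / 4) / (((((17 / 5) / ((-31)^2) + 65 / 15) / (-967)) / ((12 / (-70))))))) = 1516013 / 150544494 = 0.01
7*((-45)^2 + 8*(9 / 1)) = 14679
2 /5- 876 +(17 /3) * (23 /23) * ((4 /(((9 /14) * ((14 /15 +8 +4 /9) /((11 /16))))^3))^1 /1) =-126336156444971 /144290780160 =-875.57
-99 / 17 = -5.82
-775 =-775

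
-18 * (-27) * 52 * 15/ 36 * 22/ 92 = 57915/ 23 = 2518.04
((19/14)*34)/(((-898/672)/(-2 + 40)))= -589152/449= -1312.14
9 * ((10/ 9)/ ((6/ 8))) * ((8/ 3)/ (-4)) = -80/ 9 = -8.89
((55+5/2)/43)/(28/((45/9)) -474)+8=1610721/201412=8.00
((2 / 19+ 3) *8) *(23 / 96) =1357 / 228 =5.95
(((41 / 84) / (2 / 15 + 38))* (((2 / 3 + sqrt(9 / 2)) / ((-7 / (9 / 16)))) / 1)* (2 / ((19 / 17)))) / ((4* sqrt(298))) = -94095* sqrt(149) / 20312900608 - 10455* sqrt(298) / 10156450304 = -0.00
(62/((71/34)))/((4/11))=81.65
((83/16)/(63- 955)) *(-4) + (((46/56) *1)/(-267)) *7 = 1645/952656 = 0.00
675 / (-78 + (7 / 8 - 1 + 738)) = 5400 / 5279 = 1.02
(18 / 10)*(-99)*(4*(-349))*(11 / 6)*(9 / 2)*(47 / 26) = 482297409 / 130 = 3709980.07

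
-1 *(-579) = 579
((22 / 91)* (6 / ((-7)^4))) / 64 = 33 / 3495856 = 0.00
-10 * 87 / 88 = -435 / 44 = -9.89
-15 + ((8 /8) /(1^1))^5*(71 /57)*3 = -214 /19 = -11.26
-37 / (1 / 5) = -185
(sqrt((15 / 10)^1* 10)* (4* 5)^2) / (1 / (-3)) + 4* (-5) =-1200* sqrt(15) - 20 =-4667.58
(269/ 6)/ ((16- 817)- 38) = -269/ 5034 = -0.05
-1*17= -17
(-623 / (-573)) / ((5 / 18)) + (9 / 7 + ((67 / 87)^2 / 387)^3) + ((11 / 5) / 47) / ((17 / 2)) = 698790748768222989995230666 / 134244530910466241915861505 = 5.21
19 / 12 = 1.58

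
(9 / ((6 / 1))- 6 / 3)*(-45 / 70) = 9 / 28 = 0.32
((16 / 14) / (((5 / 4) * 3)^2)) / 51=128 / 80325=0.00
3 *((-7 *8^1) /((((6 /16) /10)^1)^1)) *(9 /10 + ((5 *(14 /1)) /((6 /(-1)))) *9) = 466368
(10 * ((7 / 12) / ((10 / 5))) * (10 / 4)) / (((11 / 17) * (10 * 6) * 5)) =0.04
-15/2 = -7.50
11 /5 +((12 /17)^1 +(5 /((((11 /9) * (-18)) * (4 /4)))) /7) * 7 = 12929 /1870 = 6.91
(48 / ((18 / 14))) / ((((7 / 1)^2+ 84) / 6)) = 32 / 19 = 1.68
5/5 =1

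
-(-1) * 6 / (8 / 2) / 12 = 1 / 8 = 0.12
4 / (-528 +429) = -4 / 99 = -0.04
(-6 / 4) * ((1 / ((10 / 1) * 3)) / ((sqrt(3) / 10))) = -sqrt(3) / 6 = -0.29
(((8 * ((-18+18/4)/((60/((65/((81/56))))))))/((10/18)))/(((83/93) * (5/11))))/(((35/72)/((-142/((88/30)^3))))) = 41717754/10043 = 4153.91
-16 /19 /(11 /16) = -256 /209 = -1.22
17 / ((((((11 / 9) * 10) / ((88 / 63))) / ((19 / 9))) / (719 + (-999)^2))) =258069248 / 63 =4096337.27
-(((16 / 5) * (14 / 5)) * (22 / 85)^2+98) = -17809666 / 180625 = -98.60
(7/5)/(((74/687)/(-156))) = -375102/185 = -2027.58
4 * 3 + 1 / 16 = 193 / 16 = 12.06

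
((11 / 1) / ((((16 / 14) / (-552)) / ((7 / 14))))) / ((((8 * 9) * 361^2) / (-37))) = 65527 / 6255408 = 0.01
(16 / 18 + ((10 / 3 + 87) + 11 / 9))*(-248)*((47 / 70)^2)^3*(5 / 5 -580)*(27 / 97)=60364554413348952 / 178311765625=338533.77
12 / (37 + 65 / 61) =122 / 387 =0.32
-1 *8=-8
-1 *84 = -84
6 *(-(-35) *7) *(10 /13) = 14700 /13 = 1130.77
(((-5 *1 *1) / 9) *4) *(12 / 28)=-20 / 21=-0.95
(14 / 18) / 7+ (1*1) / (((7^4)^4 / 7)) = 4747561509952 / 42728053589487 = 0.11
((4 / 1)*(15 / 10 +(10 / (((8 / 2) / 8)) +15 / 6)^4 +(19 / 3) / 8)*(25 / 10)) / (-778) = -61509925 / 18672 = -3294.23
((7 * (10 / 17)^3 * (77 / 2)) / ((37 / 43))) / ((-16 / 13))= -37662625 / 727124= -51.80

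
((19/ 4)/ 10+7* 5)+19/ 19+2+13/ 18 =14111/ 360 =39.20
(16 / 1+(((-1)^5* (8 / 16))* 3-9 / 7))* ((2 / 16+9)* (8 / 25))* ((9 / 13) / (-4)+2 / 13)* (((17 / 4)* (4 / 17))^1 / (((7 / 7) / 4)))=-2701 / 910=-2.97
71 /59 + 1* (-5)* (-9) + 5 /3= 8473 /177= 47.87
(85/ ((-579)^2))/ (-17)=-5/ 335241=-0.00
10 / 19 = 0.53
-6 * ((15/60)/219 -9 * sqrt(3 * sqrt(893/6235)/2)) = -1/146 + 27 * sqrt(6) * 6235^(3/4) * 893^(1/4)/6235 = 40.68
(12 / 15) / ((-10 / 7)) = -14 / 25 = -0.56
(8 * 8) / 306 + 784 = 119984 / 153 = 784.21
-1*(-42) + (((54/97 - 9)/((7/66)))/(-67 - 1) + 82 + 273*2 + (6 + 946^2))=2953666277/3298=895593.17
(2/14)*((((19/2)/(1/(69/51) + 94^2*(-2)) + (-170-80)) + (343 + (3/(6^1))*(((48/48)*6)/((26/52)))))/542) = 11496355/440579876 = 0.03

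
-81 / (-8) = 81 / 8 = 10.12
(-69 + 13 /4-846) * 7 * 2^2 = -25529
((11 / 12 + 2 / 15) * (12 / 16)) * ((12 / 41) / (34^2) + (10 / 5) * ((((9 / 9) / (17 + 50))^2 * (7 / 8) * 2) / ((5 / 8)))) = 25143741 / 21276064400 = 0.00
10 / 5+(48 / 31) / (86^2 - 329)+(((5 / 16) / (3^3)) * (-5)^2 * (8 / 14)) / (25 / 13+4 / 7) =11098960357 / 5370891732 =2.07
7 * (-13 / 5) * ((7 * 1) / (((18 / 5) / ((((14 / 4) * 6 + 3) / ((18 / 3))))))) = -1274 / 9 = -141.56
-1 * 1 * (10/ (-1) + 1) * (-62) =-558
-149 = -149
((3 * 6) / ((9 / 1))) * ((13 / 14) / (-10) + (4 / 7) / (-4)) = -33 / 70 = -0.47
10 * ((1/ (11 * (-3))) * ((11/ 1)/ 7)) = -10/ 21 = -0.48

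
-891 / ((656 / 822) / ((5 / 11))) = -166455 / 328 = -507.48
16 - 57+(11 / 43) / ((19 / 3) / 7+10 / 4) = -22877 / 559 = -40.92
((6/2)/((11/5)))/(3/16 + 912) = 16/10703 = 0.00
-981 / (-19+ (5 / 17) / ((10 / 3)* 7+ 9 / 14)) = 16793739 / 325051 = 51.66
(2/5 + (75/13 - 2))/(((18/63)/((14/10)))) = 13279/650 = 20.43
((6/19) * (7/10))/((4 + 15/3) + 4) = 21/1235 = 0.02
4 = 4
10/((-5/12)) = -24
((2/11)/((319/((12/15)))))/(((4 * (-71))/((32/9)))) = -64/11211255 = -0.00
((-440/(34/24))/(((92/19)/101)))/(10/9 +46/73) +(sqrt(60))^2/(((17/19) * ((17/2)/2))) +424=-283497961/86411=-3280.81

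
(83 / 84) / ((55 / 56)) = 166 / 165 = 1.01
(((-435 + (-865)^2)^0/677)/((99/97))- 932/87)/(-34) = 1224647/3887334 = 0.32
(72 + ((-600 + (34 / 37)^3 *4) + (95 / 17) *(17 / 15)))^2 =6209486807288209 / 23091537681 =268907.46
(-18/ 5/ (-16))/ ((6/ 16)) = 3/ 5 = 0.60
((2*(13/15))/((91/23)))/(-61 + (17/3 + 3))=-46/5495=-0.01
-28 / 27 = -1.04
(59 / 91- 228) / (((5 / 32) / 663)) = -33764448 / 35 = -964698.51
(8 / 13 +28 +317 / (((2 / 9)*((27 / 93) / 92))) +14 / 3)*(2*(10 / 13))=352618720 / 507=695500.43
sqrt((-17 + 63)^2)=46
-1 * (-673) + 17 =690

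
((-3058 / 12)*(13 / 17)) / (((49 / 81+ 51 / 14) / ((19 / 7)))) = -124.52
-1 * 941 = -941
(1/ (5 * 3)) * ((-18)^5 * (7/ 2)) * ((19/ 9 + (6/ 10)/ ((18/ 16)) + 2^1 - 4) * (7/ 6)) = -8287272/ 25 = -331490.88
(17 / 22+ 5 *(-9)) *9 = -8757 / 22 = -398.05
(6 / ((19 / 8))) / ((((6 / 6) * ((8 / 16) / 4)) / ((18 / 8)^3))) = 4374 / 19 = 230.21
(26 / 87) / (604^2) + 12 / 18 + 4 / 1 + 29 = 178091015 / 5289832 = 33.67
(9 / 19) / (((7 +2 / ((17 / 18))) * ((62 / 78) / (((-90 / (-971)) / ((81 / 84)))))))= 111384 / 17729489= 0.01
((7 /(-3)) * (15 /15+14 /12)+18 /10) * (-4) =586 /45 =13.02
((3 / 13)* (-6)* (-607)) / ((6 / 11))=20031 / 13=1540.85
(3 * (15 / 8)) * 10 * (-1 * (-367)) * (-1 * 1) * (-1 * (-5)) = -412875 / 4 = -103218.75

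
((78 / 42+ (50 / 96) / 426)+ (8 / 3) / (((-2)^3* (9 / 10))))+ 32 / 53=47605777 / 22758624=2.09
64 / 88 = 8 / 11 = 0.73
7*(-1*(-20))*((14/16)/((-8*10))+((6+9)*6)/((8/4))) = 201551/32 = 6298.47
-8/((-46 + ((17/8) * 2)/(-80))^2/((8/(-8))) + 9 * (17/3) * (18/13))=10649600/2729325997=0.00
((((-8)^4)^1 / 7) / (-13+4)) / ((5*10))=-2048 / 1575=-1.30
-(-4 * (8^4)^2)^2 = -4503599627370496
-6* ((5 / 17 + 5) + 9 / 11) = -6858 / 187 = -36.67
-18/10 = -9/5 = -1.80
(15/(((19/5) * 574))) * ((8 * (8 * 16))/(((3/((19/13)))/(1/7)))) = 12800/26117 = 0.49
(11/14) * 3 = 33/14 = 2.36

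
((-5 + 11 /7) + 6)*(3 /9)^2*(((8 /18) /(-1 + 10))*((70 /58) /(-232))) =-5 /68121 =-0.00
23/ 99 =0.23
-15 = -15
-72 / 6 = -12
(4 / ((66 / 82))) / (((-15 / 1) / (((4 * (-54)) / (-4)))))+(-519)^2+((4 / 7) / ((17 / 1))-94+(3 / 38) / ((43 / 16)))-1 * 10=1439693201493 / 5347265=269239.17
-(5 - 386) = 381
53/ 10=5.30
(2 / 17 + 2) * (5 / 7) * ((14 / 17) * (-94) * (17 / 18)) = -1880 / 17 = -110.59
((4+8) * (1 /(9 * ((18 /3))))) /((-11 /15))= -10 /33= -0.30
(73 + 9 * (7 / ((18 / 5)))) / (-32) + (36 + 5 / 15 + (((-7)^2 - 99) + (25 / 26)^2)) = -505223 / 32448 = -15.57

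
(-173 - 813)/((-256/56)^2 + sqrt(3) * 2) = -12368384/254941 + 1183693 * sqrt(3)/254941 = -40.47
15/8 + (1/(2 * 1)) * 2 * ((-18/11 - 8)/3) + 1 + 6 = 1495/264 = 5.66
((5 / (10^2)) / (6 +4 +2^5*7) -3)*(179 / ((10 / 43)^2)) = -4646501869 / 468000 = -9928.42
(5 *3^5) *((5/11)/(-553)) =-6075/6083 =-1.00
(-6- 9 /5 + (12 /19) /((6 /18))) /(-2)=561 /190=2.95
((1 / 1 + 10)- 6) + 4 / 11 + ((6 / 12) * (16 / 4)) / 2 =70 / 11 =6.36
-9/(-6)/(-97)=-3/194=-0.02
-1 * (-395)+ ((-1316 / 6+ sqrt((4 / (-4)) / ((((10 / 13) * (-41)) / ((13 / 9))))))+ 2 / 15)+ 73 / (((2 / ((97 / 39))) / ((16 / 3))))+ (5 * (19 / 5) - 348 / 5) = 13 * sqrt(410) / 1230+ 356482 / 585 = 609.58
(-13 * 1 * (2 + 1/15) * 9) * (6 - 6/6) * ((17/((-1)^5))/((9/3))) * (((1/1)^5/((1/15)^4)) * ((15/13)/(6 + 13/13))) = 400190625/7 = 57170089.29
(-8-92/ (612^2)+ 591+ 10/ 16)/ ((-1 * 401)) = -109296575/ 75096072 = -1.46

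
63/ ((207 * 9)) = 7/ 207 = 0.03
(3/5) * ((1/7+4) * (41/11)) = 3567/385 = 9.26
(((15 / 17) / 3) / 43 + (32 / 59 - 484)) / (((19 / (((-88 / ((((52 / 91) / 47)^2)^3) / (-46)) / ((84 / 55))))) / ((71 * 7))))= -1135823294575980559678131695 / 231596519424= -4904319362833554.29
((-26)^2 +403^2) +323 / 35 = 5708298 / 35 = 163094.23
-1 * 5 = -5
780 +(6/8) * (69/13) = 40767/52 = 783.98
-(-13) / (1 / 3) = 39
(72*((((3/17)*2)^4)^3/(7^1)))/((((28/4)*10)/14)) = 156728328192/20391778303041635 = 0.00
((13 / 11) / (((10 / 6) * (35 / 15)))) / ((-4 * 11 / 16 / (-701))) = 328068 / 4235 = 77.47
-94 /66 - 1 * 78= -2621 /33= -79.42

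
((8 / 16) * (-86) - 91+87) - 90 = -137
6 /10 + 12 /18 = 1.27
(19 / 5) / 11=19 / 55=0.35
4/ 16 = 0.25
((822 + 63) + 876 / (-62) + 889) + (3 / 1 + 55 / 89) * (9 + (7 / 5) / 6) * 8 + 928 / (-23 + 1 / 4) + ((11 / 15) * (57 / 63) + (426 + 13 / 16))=436342520821 / 180769680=2413.80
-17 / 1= -17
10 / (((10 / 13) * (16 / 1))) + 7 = 125 / 16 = 7.81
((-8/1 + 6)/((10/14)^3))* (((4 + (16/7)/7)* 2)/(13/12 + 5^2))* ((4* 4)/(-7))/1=4.16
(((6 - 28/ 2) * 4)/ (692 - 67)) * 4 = -128/ 625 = -0.20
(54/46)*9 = 243/23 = 10.57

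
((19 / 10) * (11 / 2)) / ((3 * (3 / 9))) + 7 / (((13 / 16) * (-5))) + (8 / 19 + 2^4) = 124231 / 4940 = 25.15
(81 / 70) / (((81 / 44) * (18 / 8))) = 88 / 315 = 0.28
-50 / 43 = -1.16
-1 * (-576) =576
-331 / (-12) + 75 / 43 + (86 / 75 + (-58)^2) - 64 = 14321039 / 4300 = 3330.47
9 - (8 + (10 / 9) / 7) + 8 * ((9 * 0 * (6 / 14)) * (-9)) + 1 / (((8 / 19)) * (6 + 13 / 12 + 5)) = 18961 / 18270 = 1.04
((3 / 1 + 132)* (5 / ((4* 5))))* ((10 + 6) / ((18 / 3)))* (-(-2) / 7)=25.71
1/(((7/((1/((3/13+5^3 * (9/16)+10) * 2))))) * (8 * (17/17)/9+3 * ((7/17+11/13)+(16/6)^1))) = 103428/1476793703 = 0.00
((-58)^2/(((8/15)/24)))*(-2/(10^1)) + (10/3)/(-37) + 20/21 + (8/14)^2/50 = -4116660962/135975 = -30275.13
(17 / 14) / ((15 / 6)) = 17 / 35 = 0.49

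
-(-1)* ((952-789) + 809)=972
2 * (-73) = -146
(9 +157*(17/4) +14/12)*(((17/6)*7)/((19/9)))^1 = 967351/152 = 6364.15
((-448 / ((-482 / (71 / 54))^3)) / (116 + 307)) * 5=12526885 / 116542086071589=0.00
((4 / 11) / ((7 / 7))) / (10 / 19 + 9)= 76 / 1991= 0.04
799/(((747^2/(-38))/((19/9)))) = -576878/5022081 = -0.11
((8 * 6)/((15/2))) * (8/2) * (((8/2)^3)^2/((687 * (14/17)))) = 185.34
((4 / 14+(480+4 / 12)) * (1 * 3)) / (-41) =-10093 / 287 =-35.17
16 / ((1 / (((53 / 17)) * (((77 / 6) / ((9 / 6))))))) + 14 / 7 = 65602 / 153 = 428.77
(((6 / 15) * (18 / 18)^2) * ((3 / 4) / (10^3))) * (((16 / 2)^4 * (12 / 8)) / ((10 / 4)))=2304 / 3125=0.74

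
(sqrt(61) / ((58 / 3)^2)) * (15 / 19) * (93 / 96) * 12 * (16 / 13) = 12555 * sqrt(61) / 415454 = 0.24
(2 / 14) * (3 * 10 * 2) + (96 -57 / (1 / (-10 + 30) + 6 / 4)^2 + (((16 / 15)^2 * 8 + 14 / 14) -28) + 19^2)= 641677646 / 1513575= 423.95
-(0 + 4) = -4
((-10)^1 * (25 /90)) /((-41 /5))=125 /369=0.34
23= 23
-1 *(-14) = 14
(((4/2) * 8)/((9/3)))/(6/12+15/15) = 32/9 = 3.56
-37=-37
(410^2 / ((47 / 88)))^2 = 99061535464.01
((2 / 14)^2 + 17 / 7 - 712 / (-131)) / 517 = 50608 / 3318623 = 0.02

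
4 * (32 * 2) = 256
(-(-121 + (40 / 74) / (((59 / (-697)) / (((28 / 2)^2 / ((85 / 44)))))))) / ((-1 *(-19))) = 88341 / 2183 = 40.47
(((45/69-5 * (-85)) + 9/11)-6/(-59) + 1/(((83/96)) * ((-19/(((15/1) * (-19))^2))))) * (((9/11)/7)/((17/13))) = -654912554049/1621773769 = -403.82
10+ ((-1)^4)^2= 11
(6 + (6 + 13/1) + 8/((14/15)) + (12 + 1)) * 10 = 3260/7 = 465.71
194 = 194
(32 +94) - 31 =95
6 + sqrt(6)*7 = 6 + 7*sqrt(6) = 23.15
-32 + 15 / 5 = -29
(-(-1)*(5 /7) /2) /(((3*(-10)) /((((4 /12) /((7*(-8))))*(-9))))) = -1 /1568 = -0.00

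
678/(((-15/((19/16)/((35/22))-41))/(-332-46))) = -34387821/50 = -687756.42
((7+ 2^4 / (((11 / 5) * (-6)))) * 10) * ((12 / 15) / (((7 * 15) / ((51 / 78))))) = 12988 / 45045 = 0.29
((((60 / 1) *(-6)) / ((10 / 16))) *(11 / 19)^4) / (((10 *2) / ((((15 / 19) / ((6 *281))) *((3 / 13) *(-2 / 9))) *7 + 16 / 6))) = -390191551728 / 45225948235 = -8.63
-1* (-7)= 7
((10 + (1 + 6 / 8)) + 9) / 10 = 83 / 40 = 2.08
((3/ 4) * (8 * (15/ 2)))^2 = 2025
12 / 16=3 / 4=0.75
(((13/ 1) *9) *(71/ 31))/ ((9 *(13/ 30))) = 2130/ 31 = 68.71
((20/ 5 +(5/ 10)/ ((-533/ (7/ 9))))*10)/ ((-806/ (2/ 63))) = -191845/ 121791033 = -0.00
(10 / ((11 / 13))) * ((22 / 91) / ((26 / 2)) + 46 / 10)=54638 / 1001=54.58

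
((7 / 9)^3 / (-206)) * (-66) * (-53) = -199969 / 25029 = -7.99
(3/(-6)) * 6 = -3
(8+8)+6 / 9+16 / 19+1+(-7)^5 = -956944 / 57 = -16788.49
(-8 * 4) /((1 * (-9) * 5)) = 32 /45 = 0.71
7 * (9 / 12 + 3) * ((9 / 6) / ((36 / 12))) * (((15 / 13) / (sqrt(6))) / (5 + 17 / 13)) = 525 * sqrt(6) / 1312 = 0.98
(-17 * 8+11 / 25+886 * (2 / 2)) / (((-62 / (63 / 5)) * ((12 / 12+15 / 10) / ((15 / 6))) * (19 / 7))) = -8273601 / 147250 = -56.19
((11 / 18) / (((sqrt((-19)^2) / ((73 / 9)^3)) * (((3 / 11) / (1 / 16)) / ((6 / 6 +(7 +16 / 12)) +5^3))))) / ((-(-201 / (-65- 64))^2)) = -217.64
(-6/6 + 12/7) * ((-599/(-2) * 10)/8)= 14975/56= 267.41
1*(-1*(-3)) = 3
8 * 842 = 6736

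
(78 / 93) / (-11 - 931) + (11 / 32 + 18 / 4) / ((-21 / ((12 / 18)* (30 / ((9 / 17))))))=-64129277 / 7358904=-8.71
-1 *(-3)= 3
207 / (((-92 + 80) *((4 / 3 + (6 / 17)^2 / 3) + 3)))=-59823 / 15172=-3.94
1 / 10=0.10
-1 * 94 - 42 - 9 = -145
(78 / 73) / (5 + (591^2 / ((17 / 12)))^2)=22542 / 1282434744799517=0.00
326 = 326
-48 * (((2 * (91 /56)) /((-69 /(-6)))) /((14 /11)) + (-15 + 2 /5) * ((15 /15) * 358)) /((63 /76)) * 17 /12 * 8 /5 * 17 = 2957159336672 /253575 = 11661872.57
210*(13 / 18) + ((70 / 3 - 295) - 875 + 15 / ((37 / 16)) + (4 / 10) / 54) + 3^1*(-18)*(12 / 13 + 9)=-98983814 / 64935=-1524.35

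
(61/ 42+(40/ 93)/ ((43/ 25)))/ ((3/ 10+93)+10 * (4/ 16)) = 0.02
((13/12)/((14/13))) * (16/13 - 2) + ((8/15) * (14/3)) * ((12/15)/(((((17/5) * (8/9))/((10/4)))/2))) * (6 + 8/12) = 10085/476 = 21.19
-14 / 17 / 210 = -1 / 255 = -0.00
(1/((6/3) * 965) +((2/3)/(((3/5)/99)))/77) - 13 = -156323/13510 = -11.57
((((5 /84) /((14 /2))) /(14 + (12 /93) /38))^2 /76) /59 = 456475 /5550907108110336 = 0.00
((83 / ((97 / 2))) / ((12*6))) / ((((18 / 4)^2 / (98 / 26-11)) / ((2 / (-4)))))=3901 / 919269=0.00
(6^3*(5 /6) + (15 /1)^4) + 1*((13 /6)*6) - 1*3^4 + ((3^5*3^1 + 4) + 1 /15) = 772051 /15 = 51470.07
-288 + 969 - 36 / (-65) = 44301 / 65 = 681.55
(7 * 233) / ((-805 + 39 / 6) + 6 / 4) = -1631 / 797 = -2.05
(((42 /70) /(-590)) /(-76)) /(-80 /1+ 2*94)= 1 /8071200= 0.00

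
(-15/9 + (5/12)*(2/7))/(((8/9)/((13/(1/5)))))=-12675/112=-113.17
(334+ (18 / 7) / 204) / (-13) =-6115 / 238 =-25.69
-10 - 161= -171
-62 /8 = -7.75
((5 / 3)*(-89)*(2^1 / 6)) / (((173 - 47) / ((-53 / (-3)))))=-23585 / 3402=-6.93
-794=-794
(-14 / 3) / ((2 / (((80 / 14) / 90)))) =-4 / 27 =-0.15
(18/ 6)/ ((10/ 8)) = 12/ 5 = 2.40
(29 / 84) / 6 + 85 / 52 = 11087 / 6552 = 1.69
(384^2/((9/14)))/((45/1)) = 229376/45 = 5097.24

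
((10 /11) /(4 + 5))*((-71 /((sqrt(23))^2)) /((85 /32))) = -4544 /38709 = -0.12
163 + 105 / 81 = 4436 / 27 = 164.30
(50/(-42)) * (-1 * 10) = 11.90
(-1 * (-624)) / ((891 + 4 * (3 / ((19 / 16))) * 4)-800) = 11856 / 2497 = 4.75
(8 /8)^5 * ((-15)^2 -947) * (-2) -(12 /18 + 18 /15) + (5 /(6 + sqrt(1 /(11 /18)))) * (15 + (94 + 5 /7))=1517.49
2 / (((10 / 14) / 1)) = 14 / 5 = 2.80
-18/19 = -0.95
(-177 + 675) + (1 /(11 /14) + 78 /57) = 104634 /209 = 500.64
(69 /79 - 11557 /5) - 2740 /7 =-2701.96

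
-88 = -88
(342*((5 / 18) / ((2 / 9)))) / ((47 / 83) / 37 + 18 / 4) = 2625705 / 27733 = 94.68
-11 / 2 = -5.50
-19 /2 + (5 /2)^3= 49 /8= 6.12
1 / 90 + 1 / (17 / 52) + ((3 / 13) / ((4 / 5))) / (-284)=34671173 / 11297520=3.07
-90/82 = -45/41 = -1.10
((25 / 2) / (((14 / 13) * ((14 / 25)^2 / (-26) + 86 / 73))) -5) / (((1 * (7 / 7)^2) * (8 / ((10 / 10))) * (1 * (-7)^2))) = 95942185 / 7590957696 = 0.01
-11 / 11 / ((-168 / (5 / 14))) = 5 / 2352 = 0.00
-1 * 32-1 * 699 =-731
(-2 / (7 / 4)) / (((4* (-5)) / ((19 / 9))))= 38 / 315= 0.12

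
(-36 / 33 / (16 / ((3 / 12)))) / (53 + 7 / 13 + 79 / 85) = -3315 / 10592912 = -0.00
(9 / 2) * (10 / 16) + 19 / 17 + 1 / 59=63343 / 16048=3.95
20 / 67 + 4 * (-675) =-180880 / 67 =-2699.70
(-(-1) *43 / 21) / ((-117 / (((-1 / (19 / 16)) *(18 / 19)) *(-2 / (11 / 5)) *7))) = -13760 / 154869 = -0.09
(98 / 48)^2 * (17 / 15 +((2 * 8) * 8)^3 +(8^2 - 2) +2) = 75531275057 / 8640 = 8742045.72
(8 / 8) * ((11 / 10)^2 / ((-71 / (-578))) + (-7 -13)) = -36031 / 3550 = -10.15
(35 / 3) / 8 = 35 / 24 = 1.46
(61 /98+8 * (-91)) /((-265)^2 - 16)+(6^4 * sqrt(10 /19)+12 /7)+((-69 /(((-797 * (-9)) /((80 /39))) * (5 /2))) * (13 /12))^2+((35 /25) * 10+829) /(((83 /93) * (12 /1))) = 4725862620318505451 /58766335844063148+1296 * sqrt(190) /19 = 1020.64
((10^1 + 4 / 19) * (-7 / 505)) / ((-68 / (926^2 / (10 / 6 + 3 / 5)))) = 436669653 / 554591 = 787.37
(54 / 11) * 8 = 432 / 11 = 39.27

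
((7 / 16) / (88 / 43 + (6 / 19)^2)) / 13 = 108661 / 6929728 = 0.02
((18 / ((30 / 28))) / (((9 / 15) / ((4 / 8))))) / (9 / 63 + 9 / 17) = 833 / 40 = 20.82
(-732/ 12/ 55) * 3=-183/ 55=-3.33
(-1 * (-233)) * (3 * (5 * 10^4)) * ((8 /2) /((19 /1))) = 139800000 /19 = 7357894.74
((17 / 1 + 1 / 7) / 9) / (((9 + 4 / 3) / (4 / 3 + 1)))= 40 / 93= 0.43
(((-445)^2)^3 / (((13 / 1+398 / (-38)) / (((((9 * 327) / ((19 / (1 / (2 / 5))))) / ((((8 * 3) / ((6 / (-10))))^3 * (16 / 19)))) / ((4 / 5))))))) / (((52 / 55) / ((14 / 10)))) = -2228965749159687759375 / 54525952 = -40878988213900.19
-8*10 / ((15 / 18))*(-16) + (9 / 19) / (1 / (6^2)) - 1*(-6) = 29622 / 19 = 1559.05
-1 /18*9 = -1 /2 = -0.50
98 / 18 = 49 / 9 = 5.44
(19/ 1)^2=361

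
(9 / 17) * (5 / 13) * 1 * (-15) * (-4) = 2700 / 221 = 12.22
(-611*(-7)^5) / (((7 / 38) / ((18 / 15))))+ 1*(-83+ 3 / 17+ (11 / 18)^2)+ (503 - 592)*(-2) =1842310253509 / 27540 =66895797.15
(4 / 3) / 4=1 / 3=0.33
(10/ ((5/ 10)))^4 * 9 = 1440000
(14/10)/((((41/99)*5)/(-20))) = -2772/205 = -13.52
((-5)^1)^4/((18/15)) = 520.83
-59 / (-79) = 59 / 79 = 0.75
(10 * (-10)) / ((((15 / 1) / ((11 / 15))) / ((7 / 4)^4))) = -26411 / 576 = -45.85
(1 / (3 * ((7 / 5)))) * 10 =50 / 21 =2.38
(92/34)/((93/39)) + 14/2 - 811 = -423110/527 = -802.87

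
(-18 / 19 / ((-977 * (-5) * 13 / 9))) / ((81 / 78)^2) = -104 / 835335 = -0.00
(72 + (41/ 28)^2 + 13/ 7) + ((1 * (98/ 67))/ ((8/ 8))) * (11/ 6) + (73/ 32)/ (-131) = 3247861205/ 41287008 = 78.67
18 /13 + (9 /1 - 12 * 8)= -1113 /13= -85.62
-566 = -566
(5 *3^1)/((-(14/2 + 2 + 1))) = -1.50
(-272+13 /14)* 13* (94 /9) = -772915 /21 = -36805.48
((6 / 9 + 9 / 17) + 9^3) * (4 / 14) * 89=946960 / 51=18567.84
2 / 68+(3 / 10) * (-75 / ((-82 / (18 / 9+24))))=7.16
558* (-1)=-558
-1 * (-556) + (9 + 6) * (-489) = -6779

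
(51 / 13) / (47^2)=51 / 28717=0.00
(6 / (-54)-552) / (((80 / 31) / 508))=-19562953 / 180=-108683.07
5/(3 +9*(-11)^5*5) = -5/7247292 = -0.00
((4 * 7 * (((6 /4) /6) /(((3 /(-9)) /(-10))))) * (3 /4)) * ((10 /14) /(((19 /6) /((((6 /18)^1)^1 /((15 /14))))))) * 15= 3150 /19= 165.79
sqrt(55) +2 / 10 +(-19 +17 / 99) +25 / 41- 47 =-1319551 / 20295 +sqrt(55) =-57.60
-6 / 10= -3 / 5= -0.60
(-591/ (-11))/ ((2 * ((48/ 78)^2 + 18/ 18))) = 99879/ 5126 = 19.48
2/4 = 1/2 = 0.50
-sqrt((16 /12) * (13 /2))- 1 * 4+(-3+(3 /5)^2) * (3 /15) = -566 /125- sqrt(78) /3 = -7.47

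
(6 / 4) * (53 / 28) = 159 / 56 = 2.84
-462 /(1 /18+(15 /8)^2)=-24192 /187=-129.37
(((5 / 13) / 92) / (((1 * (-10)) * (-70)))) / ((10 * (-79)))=-1 / 132277600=-0.00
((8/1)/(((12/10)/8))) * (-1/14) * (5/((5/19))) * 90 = -45600/7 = -6514.29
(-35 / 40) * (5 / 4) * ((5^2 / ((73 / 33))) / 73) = -28875 / 170528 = -0.17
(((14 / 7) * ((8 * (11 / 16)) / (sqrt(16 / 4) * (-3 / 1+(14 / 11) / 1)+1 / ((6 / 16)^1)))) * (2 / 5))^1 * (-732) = 265716 / 65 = 4087.94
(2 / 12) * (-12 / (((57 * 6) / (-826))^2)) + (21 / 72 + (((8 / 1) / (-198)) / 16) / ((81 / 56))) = -263467057 / 23158872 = -11.38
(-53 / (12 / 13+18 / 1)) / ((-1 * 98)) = 689 / 24108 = 0.03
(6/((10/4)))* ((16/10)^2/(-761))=-768/95125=-0.01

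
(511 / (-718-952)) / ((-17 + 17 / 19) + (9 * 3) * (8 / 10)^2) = -0.26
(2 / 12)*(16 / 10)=4 / 15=0.27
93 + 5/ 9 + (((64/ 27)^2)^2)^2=307897828901434/ 282429536481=1090.18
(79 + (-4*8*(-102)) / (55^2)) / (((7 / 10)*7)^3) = 9689560 / 14235529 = 0.68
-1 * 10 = -10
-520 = -520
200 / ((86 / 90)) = 9000 / 43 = 209.30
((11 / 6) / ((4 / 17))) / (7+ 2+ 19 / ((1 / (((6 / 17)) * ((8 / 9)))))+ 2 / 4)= 3179 / 6308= 0.50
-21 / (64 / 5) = -105 / 64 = -1.64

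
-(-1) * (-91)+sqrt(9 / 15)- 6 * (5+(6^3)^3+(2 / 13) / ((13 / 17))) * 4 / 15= -13625128919 / 845+sqrt(15) / 5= -16124412.15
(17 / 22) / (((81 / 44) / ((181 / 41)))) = 6154 / 3321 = 1.85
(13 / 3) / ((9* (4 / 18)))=13 / 6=2.17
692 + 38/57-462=692/3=230.67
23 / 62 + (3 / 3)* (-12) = -721 / 62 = -11.63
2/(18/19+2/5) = 95/64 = 1.48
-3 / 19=-0.16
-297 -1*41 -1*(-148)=-190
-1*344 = -344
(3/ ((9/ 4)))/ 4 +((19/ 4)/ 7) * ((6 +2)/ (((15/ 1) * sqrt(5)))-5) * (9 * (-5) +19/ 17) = 106543/ 714-28348 * sqrt(5)/ 8925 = 142.12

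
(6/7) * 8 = 48/7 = 6.86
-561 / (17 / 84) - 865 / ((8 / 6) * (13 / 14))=-90237 / 26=-3470.65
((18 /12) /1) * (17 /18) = 17 /12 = 1.42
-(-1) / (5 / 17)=17 / 5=3.40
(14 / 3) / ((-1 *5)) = -14 / 15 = -0.93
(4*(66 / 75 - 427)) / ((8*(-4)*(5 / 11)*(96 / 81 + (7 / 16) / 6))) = 12655764 / 135875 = 93.14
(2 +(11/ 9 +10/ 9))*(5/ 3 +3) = 182/ 9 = 20.22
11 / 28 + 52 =1467 / 28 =52.39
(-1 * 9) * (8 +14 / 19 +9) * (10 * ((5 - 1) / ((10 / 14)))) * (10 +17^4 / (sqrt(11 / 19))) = -14185874808 * sqrt(209) / 209 - 1698480 / 19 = -981346872.41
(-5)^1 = -5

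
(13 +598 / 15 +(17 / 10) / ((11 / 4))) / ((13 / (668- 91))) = 1018405 / 429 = 2373.90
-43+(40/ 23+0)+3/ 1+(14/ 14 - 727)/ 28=-20669/ 322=-64.19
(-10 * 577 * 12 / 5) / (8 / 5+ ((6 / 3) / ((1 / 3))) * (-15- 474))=4.72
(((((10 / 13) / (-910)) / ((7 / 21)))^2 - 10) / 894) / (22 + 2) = -0.00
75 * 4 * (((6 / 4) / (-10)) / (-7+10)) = -15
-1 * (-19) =19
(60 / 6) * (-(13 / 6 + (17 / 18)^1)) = -280 / 9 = -31.11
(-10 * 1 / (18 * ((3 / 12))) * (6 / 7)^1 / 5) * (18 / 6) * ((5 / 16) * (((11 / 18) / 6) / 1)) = -55 / 1512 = -0.04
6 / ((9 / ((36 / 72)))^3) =1 / 972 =0.00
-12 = -12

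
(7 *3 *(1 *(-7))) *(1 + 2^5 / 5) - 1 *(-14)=-5369 / 5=-1073.80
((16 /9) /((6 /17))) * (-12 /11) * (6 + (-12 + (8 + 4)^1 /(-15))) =37.37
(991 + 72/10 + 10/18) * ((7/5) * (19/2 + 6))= 4876424/225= 21673.00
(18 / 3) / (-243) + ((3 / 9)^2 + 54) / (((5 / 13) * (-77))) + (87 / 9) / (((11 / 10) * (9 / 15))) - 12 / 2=6.79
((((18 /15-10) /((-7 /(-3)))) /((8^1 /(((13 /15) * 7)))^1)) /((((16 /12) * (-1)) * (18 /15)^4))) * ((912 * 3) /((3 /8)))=67925 /9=7547.22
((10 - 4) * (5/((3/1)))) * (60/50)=12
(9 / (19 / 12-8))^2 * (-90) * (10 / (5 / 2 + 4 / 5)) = -34992000 / 65219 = -536.53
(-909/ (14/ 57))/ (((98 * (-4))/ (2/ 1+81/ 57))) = 177255/ 5488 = 32.30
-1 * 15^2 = -225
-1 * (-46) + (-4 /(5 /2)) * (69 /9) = 506 /15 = 33.73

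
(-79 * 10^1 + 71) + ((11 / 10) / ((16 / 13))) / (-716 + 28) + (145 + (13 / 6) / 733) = -138945437017 / 242065920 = -574.00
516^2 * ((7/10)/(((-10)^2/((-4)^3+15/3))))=-13745466/125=-109963.73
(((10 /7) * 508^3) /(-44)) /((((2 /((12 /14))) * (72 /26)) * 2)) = -532579580 /1617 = -329362.76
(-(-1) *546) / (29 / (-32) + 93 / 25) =436800 / 2251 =194.05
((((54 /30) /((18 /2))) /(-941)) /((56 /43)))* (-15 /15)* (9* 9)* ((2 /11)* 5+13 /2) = 567729 /5796560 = 0.10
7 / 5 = 1.40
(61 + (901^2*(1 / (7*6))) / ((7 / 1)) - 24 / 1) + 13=826501 / 294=2811.23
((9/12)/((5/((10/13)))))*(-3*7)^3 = -27783/26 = -1068.58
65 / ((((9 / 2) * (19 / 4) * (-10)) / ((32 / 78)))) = -64 / 513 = -0.12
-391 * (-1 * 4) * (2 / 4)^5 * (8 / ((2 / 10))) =1955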